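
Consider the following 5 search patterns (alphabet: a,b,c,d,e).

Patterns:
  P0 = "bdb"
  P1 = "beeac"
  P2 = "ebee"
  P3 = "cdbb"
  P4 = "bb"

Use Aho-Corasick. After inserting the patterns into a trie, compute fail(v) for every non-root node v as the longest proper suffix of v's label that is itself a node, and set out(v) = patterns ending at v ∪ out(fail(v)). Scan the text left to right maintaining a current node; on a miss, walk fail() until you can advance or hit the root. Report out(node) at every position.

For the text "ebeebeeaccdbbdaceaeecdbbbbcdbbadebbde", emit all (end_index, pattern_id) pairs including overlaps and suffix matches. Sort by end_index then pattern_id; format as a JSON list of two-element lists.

Build automaton:
Trie nodes:
  n0 'ε': b→1 c→12 e→8
  n1 'b': b→16 d→2 e→4
  n2 'bd': b→3
  n3 'bdb': ·  ←P0
  n4 'be': e→5
  n5 'bee': a→6
  n6 'beea': c→7
  n7 'beeac': ·  ←P1
  n8 'e': b→9
  n9 'eb': e→10
  n10 'ebe': e→11
  n11 'ebee': ·  ←P2
  n12 'c': d→13
  n13 'cd': b→14
  n14 'cdb': b→15
  n15 'cdbb': ·  ←P3
  n16 'bb': ·  ←P4

Failure links (BFS by depth):
  fail(1) 'b': from fail(0)=0 chase 'b': 0 ⇒ 0;  out=∅∪out(0)=∅
  fail(8) 'e': from fail(0)=0 chase 'e': 0 ⇒ 0;  out=∅∪out(0)=∅
  fail(12) 'c': from fail(0)=0 chase 'c': 0 ⇒ 0;  out=∅∪out(0)=∅
  fail(2) 'bd': from fail(1)=0 chase 'd': 0 ⇒ 0;  out=∅∪out(0)=∅
  fail(4) 'be': from fail(1)=0 chase 'e': 0 ⇒ 8;  out=∅∪out(8)=∅
  fail(9) 'eb': from fail(8)=0 chase 'b': 0 ⇒ 1;  out=∅∪out(1)=∅
  fail(13) 'cd': from fail(12)=0 chase 'd': 0 ⇒ 0;  out=∅∪out(0)=∅
  fail(16) 'bb': from fail(1)=0 chase 'b': 0 ⇒ 1;  out={4}∪out(1)={4}
  fail(3) 'bdb': from fail(2)=0 chase 'b': 0 ⇒ 1;  out={0}∪out(1)={0}
  fail(5) 'bee': from fail(4)=8 chase 'e': 8→0 ⇒ 8;  out=∅∪out(8)=∅
  fail(10) 'ebe': from fail(9)=1 chase 'e': 1 ⇒ 4;  out=∅∪out(4)=∅
  fail(14) 'cdb': from fail(13)=0 chase 'b': 0 ⇒ 1;  out=∅∪out(1)=∅
  fail(6) 'beea': from fail(5)=8 chase 'a': 8→0 ⇒ 0;  out=∅∪out(0)=∅
  fail(11) 'ebee': from fail(10)=4 chase 'e': 4 ⇒ 5;  out={2}∪out(5)={2}
  fail(15) 'cdbb': from fail(14)=1 chase 'b': 1 ⇒ 16;  out={3}∪out(16)={3,4}
  fail(7) 'beeac': from fail(6)=0 chase 'c': 0 ⇒ 12;  out={1}∪out(12)={1}

Text stream:
[0] read 'e'  n0⇒n8
[1] read 'b'  n8⇒n9
[2] read 'e'  n9⇒n10
[3] read 'e'  n10⇒n11  ** P2@[0:3]
[4] read 'b'  n11⇒n9 ·f
[5] read 'e'  n9⇒n10
[6] read 'e'  n10⇒n11  ** P2@[3:6]
[7] read 'a'  n11⇒n6 ·f
[8] read 'c'  n6⇒n7  ** P1@[4:8]
[9] read 'c'  n7⇒n12 ·f
[10] read 'd'  n12⇒n13
[11] read 'b'  n13⇒n14
[12] read 'b'  n14⇒n15  ** P3@[9:12],P4@[11:12]
[13] read 'd'  n15⇒n2 ·f
[14] read 'a'  n2⇒n0 ·f
[15] read 'c'  n0⇒n12
[16] read 'e'  n12⇒n8 ·f
[17] read 'a'  n8⇒n0 ·f
[18] read 'e'  n0⇒n8
[19] read 'e'  n8⇒n8 ·f
[20] read 'c'  n8⇒n12 ·f
[21] read 'd'  n12⇒n13
[22] read 'b'  n13⇒n14
[23] read 'b'  n14⇒n15  ** P3@[20:23],P4@[22:23]
[24] read 'b'  n15⇒n16 ·f  ** P4@[23:24]
[25] read 'b'  n16⇒n16 ·f  ** P4@[24:25]
[26] read 'c'  n16⇒n12 ·f
[27] read 'd'  n12⇒n13
[28] read 'b'  n13⇒n14
[29] read 'b'  n14⇒n15  ** P3@[26:29],P4@[28:29]
[30] read 'a'  n15⇒n0 ·f
[31] read 'd'  n0⇒n0
[32] read 'e'  n0⇒n8
[33] read 'b'  n8⇒n9
[34] read 'b'  n9⇒n16 ·f  ** P4@[33:34]
[35] read 'd'  n16⇒n2 ·f
[36] read 'e'  n2⇒n8 ·f

All matches (sorted): [[3,2],[6,2],[8,1],[12,3],[12,4],[23,3],[23,4],[24,4],[25,4],[29,3],[29,4],[34,4]]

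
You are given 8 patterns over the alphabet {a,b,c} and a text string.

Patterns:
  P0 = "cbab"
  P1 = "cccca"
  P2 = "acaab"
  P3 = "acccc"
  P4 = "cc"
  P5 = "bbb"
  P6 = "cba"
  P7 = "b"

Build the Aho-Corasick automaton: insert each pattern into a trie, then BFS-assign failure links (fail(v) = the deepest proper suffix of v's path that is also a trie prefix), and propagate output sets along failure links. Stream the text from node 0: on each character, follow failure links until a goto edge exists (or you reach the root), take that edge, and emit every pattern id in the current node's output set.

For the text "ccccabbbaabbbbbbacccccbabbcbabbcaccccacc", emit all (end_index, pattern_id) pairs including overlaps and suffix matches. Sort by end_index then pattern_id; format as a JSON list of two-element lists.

Build:
Trie (insert patterns):
  0='ε' goto a→9 b→17 c→1
  1='c' goto b→2 c→5
  2='cb' goto a→3
  3='cba' goto b→4  [P6 ends]
  4='cbab' goto ·  [P0 ends]
  5='cc' goto c→6  [P4 ends]
  6='ccc' goto c→7
  7='cccc' goto a→8
  8='cccca' goto ·  [P1 ends]
  9='a' goto c→10
  10='ac' goto a→11 c→14
  11='aca' goto a→12
  12='acaa' goto b→13
  13='acaab' goto ·  [P2 ends]
  14='acc' goto c→15
  15='accc' goto c→16
  16='acccc' goto ·  [P3 ends]
  17='b' goto b→18  [P7 ends]
  18='bb' goto b→19
  19='bbb' goto ·  [P5 ends]

Failure links (BFS by depth):
  n1('c'): parent n0 fail=0; on 'c' 0 → fail=0;  out ∅∪∅=∅
  n9('a'): parent n0 fail=0; on 'a' 0 → fail=0;  out ∅∪∅=∅
  n17('b'): parent n0 fail=0; on 'b' 0 → fail=0;  out {7}∪∅={7}
  n2('cb'): parent n1 fail=0; on 'b' 0 → fail=17;  out ∅∪{7}={7}
  n5('cc'): parent n1 fail=0; on 'c' 0 → fail=1;  out {4}∪∅={4}
  n10('ac'): parent n9 fail=0; on 'c' 0 → fail=1;  out ∅∪∅=∅
  n18('bb'): parent n17 fail=0; on 'b' 0 → fail=17;  out ∅∪{7}={7}
  n3('cba'): parent n2 fail=17; on 'a' 17→0 → fail=9;  out {6}∪∅={6}
  n6('ccc'): parent n5 fail=1; on 'c' 1 → fail=5;  out ∅∪{4}={4}
  n11('aca'): parent n10 fail=1; on 'a' 1→0 → fail=9;  out ∅∪∅=∅
  n14('acc'): parent n10 fail=1; on 'c' 1 → fail=5;  out ∅∪{4}={4}
  n19('bbb'): parent n18 fail=17; on 'b' 17 → fail=18;  out {5}∪{7}={5,7}
  n4('cbab'): parent n3 fail=9; on 'b' 9→0 → fail=17;  out {0}∪{7}={0,7}
  n7('cccc'): parent n6 fail=5; on 'c' 5 → fail=6;  out ∅∪{4}={4}
  n12('acaa'): parent n11 fail=9; on 'a' 9→0 → fail=9;  out ∅∪∅=∅
  n15('accc'): parent n14 fail=5; on 'c' 5 → fail=6;  out ∅∪{4}={4}
  n8('cccca'): parent n7 fail=6; on 'a' 6→5→1→0 → fail=9;  out {1}∪∅={1}
  n13('acaab'): parent n12 fail=9; on 'b' 9→0 → fail=17;  out {2}∪{7}={2,7}
  n16('acccc'): parent n15 fail=6; on 'c' 6 → fail=7;  out {3}∪{4}={3,4}

Text stream:
pos 0 'c': at 1
pos 1 'c': at 5  ** P4@[0:1]
pos 2 'c': at 6  ** P4@[1:2]
pos 3 'c': at 7  ** P4@[2:3]
pos 4 'a': at 8  ** P1@[0:4]
pos 5 'b': at 17 (via fail)  ** P7@[5:5]
pos 6 'b': at 18  ** P7@[6:6]
pos 7 'b': at 19  ** P5@[5:7],P7@[7:7]
pos 8 'a': at 9 (via fail)
pos 9 'a': at 9 (via fail)
pos 10 'b': at 17 (via fail)  ** P7@[10:10]
pos 11 'b': at 18  ** P7@[11:11]
pos 12 'b': at 19  ** P5@[10:12],P7@[12:12]
pos 13 'b': at 19 (via fail)  ** P5@[11:13],P7@[13:13]
pos 14 'b': at 19 (via fail)  ** P5@[12:14],P7@[14:14]
pos 15 'b': at 19 (via fail)  ** P5@[13:15],P7@[15:15]
pos 16 'a': at 9 (via fail)
pos 17 'c': at 10
pos 18 'c': at 14  ** P4@[17:18]
pos 19 'c': at 15  ** P4@[18:19]
pos 20 'c': at 16  ** P3@[16:20],P4@[19:20]
pos 21 'c': at 7 (via fail)  ** P4@[20:21]
pos 22 'b': at 2 (via fail)  ** P7@[22:22]
pos 23 'a': at 3  ** P6@[21:23]
pos 24 'b': at 4  ** P0@[21:24],P7@[24:24]
pos 25 'b': at 18 (via fail)  ** P7@[25:25]
pos 26 'c': at 1 (via fail)
pos 27 'b': at 2  ** P7@[27:27]
pos 28 'a': at 3  ** P6@[26:28]
pos 29 'b': at 4  ** P0@[26:29],P7@[29:29]
pos 30 'b': at 18 (via fail)  ** P7@[30:30]
pos 31 'c': at 1 (via fail)
pos 32 'a': at 9 (via fail)
pos 33 'c': at 10
pos 34 'c': at 14  ** P4@[33:34]
pos 35 'c': at 15  ** P4@[34:35]
pos 36 'c': at 16  ** P3@[32:36],P4@[35:36]
pos 37 'a': at 8 (via fail)  ** P1@[33:37]
pos 38 'c': at 10 (via fail)
pos 39 'c': at 14  ** P4@[38:39]

All matches (sorted): [[1,4],[2,4],[3,4],[4,1],[5,7],[6,7],[7,5],[7,7],[10,7],[11,7],[12,5],[12,7],[13,5],[13,7],[14,5],[14,7],[15,5],[15,7],[18,4],[19,4],[20,3],[20,4],[21,4],[22,7],[23,6],[24,0],[24,7],[25,7],[27,7],[28,6],[29,0],[29,7],[30,7],[34,4],[35,4],[36,3],[36,4],[37,1],[39,4]]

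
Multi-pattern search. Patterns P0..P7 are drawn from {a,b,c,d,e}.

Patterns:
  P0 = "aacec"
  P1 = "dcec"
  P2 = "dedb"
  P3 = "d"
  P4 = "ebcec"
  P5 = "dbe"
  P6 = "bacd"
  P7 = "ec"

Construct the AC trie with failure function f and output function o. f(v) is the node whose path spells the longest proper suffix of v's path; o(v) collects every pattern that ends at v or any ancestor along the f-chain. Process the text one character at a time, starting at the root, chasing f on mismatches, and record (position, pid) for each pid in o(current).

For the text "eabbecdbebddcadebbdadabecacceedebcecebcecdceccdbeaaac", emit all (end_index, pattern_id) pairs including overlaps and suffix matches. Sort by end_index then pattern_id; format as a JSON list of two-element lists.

Build:
Trie (insert patterns):
  n0 'ε': a→1 b→20 d→6 e→13
  n1 'a': a→2
  n2 'aa': c→3
  n3 'aac': e→4
  n4 'aace': c→5
  n5 'aacec': ·  [P0 ends]
  n6 'd': b→18 c→7 e→10  [P3 ends]
  n7 'dc': e→8
  n8 'dce': c→9
  n9 'dcec': ·  [P1 ends]
  n10 'de': d→11
  n11 'ded': b→12
  n12 'dedb': ·  [P2 ends]
  n13 'e': b→14 c→24
  n14 'eb': c→15
  n15 'ebc': e→16
  n16 'ebce': c→17
  n17 'ebcec': ·  [P4 ends]
  n18 'db': e→19
  n19 'dbe': ·  [P5 ends]
  n20 'b': a→21
  n21 'ba': c→22
  n22 'bac': d→23
  n23 'bacd': ·  [P6 ends]
  n24 'ec': ·  [P7 ends]

BFS fail/out derivation:
  n1('a'): parent n0 fail=0; on 'a' 0 → fail=0;  out ∅∪∅=∅
  n6('d'): parent n0 fail=0; on 'd' 0 → fail=0;  out {3}∪∅={3}
  n13('e'): parent n0 fail=0; on 'e' 0 → fail=0;  out ∅∪∅=∅
  n20('b'): parent n0 fail=0; on 'b' 0 → fail=0;  out ∅∪∅=∅
  n2('aa'): parent n1 fail=0; on 'a' 0 → fail=1;  out ∅∪∅=∅
  n7('dc'): parent n6 fail=0; on 'c' 0 → fail=0;  out ∅∪∅=∅
  n10('de'): parent n6 fail=0; on 'e' 0 → fail=13;  out ∅∪∅=∅
  n14('eb'): parent n13 fail=0; on 'b' 0 → fail=20;  out ∅∪∅=∅
  n18('db'): parent n6 fail=0; on 'b' 0 → fail=20;  out ∅∪∅=∅
  n21('ba'): parent n20 fail=0; on 'a' 0 → fail=1;  out ∅∪∅=∅
  n24('ec'): parent n13 fail=0; on 'c' 0 → fail=0;  out {7}∪∅={7}
  n3('aac'): parent n2 fail=1; on 'c' 1→0 → fail=0;  out ∅∪∅=∅
  n8('dce'): parent n7 fail=0; on 'e' 0 → fail=13;  out ∅∪∅=∅
  n11('ded'): parent n10 fail=13; on 'd' 13→0 → fail=6;  out ∅∪{3}={3}
  n15('ebc'): parent n14 fail=20; on 'c' 20→0 → fail=0;  out ∅∪∅=∅
  n19('dbe'): parent n18 fail=20; on 'e' 20→0 → fail=13;  out {5}∪∅={5}
  n22('bac'): parent n21 fail=1; on 'c' 1→0 → fail=0;  out ∅∪∅=∅
  n4('aace'): parent n3 fail=0; on 'e' 0 → fail=13;  out ∅∪∅=∅
  n9('dcec'): parent n8 fail=13; on 'c' 13 → fail=24;  out {1}∪{7}={1,7}
  n12('dedb'): parent n11 fail=6; on 'b' 6 → fail=18;  out {2}∪∅={2}
  n16('ebce'): parent n15 fail=0; on 'e' 0 → fail=13;  out ∅∪∅=∅
  n23('bacd'): parent n22 fail=0; on 'd' 0 → fail=6;  out {6}∪{3}={3,6}
  n5('aacec'): parent n4 fail=13; on 'c' 13 → fail=24;  out {0}∪{7}={0,7}
  n17('ebcec'): parent n16 fail=13; on 'c' 13 → fail=24;  out {4}∪{7}={4,7}

Text stream:
pos 0 'e': at 13
pos 1 'a': at 1 (via fail)
pos 2 'b': at 20 (via fail)
pos 3 'b': at 20 (via fail)
pos 4 'e': at 13 (via fail)
pos 5 'c': at 24  ** P7@[4:5]
pos 6 'd': at 6 (via fail)  ** P3@[6:6]
pos 7 'b': at 18
pos 8 'e': at 19  ** P5@[6:8]
pos 9 'b': at 14 (via fail)
pos 10 'd': at 6 (via fail)  ** P3@[10:10]
pos 11 'd': at 6 (via fail)  ** P3@[11:11]
pos 12 'c': at 7
pos 13 'a': at 1 (via fail)
pos 14 'd': at 6 (via fail)  ** P3@[14:14]
pos 15 'e': at 10
pos 16 'b': at 14 (via fail)
pos 17 'b': at 20 (via fail)
pos 18 'd': at 6 (via fail)  ** P3@[18:18]
pos 19 'a': at 1 (via fail)
pos 20 'd': at 6 (via fail)  ** P3@[20:20]
pos 21 'a': at 1 (via fail)
pos 22 'b': at 20 (via fail)
pos 23 'e': at 13 (via fail)
pos 24 'c': at 24  ** P7@[23:24]
pos 25 'a': at 1 (via fail)
pos 26 'c': at 0 (via fail)
pos 27 'c': at 0
pos 28 'e': at 13
pos 29 'e': at 13 (via fail)
pos 30 'd': at 6 (via fail)  ** P3@[30:30]
pos 31 'e': at 10
pos 32 'b': at 14 (via fail)
pos 33 'c': at 15
pos 34 'e': at 16
pos 35 'c': at 17  ** P4@[31:35],P7@[34:35]
pos 36 'e': at 13 (via fail)
pos 37 'b': at 14
pos 38 'c': at 15
pos 39 'e': at 16
pos 40 'c': at 17  ** P4@[36:40],P7@[39:40]
pos 41 'd': at 6 (via fail)  ** P3@[41:41]
pos 42 'c': at 7
pos 43 'e': at 8
pos 44 'c': at 9  ** P1@[41:44],P7@[43:44]
pos 45 'c': at 0 (via fail)
pos 46 'd': at 6  ** P3@[46:46]
pos 47 'b': at 18
pos 48 'e': at 19  ** P5@[46:48]
pos 49 'a': at 1 (via fail)
pos 50 'a': at 2
pos 51 'a': at 2 (via fail)
pos 52 'c': at 3

Result: [[5,7],[6,3],[8,5],[10,3],[11,3],[14,3],[18,3],[20,3],[24,7],[30,3],[35,4],[35,7],[40,4],[40,7],[41,3],[44,1],[44,7],[46,3],[48,5]]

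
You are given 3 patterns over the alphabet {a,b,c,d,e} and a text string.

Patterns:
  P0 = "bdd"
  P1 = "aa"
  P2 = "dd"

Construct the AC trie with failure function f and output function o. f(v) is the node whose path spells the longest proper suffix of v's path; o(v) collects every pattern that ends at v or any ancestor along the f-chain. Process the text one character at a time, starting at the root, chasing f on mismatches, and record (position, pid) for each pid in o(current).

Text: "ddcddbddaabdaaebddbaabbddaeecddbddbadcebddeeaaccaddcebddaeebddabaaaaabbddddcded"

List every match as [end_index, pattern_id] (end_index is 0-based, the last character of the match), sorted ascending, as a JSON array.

Build:
Trie nodes:
  0='ε' goto a→4 b→1 d→6
  1='b' goto d→2
  2='bd' goto d→3
  3='bdd' goto ·  [P0 ends]
  4='a' goto a→5
  5='aa' goto ·  [P1 ends]
  6='d' goto d→7
  7='dd' goto ·  [P2 ends]

BFS fail/out derivation:
  fail(1) 'b': from fail(0)=0 chase 'b': 0 ⇒ 0;  out=∅∪out(0)=∅
  fail(4) 'a': from fail(0)=0 chase 'a': 0 ⇒ 0;  out=∅∪out(0)=∅
  fail(6) 'd': from fail(0)=0 chase 'd': 0 ⇒ 0;  out=∅∪out(0)=∅
  fail(2) 'bd': from fail(1)=0 chase 'd': 0 ⇒ 6;  out=∅∪out(6)=∅
  fail(5) 'aa': from fail(4)=0 chase 'a': 0 ⇒ 4;  out={1}∪out(4)={1}
  fail(7) 'dd': from fail(6)=0 chase 'd': 0 ⇒ 6;  out={2}∪out(6)={2}
  fail(3) 'bdd': from fail(2)=6 chase 'd': 6 ⇒ 7;  out={0}∪out(7)={0,2}

Text stream:
pos 0 'd': at 6
pos 1 'd': at 7  ** P2@[0:1]
pos 2 'c': at 0 (via fail)
pos 3 'd': at 6
pos 4 'd': at 7  ** P2@[3:4]
pos 5 'b': at 1 (via fail)
pos 6 'd': at 2
pos 7 'd': at 3  ** P0@[5:7],P2@[6:7]
pos 8 'a': at 4 (via fail)
pos 9 'a': at 5  ** P1@[8:9]
pos 10 'b': at 1 (via fail)
pos 11 'd': at 2
pos 12 'a': at 4 (via fail)
pos 13 'a': at 5  ** P1@[12:13]
pos 14 'e': at 0 (via fail)
pos 15 'b': at 1
pos 16 'd': at 2
pos 17 'd': at 3  ** P0@[15:17],P2@[16:17]
pos 18 'b': at 1 (via fail)
pos 19 'a': at 4 (via fail)
pos 20 'a': at 5  ** P1@[19:20]
pos 21 'b': at 1 (via fail)
pos 22 'b': at 1 (via fail)
pos 23 'd': at 2
pos 24 'd': at 3  ** P0@[22:24],P2@[23:24]
pos 25 'a': at 4 (via fail)
pos 26 'e': at 0 (via fail)
pos 27 'e': at 0
pos 28 'c': at 0
pos 29 'd': at 6
pos 30 'd': at 7  ** P2@[29:30]
pos 31 'b': at 1 (via fail)
pos 32 'd': at 2
pos 33 'd': at 3  ** P0@[31:33],P2@[32:33]
pos 34 'b': at 1 (via fail)
pos 35 'a': at 4 (via fail)
pos 36 'd': at 6 (via fail)
pos 37 'c': at 0 (via fail)
pos 38 'e': at 0
pos 39 'b': at 1
pos 40 'd': at 2
pos 41 'd': at 3  ** P0@[39:41],P2@[40:41]
pos 42 'e': at 0 (via fail)
pos 43 'e': at 0
pos 44 'a': at 4
pos 45 'a': at 5  ** P1@[44:45]
pos 46 'c': at 0 (via fail)
pos 47 'c': at 0
pos 48 'a': at 4
pos 49 'd': at 6 (via fail)
pos 50 'd': at 7  ** P2@[49:50]
pos 51 'c': at 0 (via fail)
pos 52 'e': at 0
pos 53 'b': at 1
pos 54 'd': at 2
pos 55 'd': at 3  ** P0@[53:55],P2@[54:55]
pos 56 'a': at 4 (via fail)
pos 57 'e': at 0 (via fail)
pos 58 'e': at 0
pos 59 'b': at 1
pos 60 'd': at 2
pos 61 'd': at 3  ** P0@[59:61],P2@[60:61]
pos 62 'a': at 4 (via fail)
pos 63 'b': at 1 (via fail)
pos 64 'a': at 4 (via fail)
pos 65 'a': at 5  ** P1@[64:65]
pos 66 'a': at 5 (via fail)  ** P1@[65:66]
pos 67 'a': at 5 (via fail)  ** P1@[66:67]
pos 68 'a': at 5 (via fail)  ** P1@[67:68]
pos 69 'b': at 1 (via fail)
pos 70 'b': at 1 (via fail)
pos 71 'd': at 2
pos 72 'd': at 3  ** P0@[70:72],P2@[71:72]
pos 73 'd': at 7 (via fail)  ** P2@[72:73]
pos 74 'd': at 7 (via fail)  ** P2@[73:74]
pos 75 'c': at 0 (via fail)
pos 76 'd': at 6
pos 77 'e': at 0 (via fail)
pos 78 'd': at 6

Result: [[1,2],[4,2],[7,0],[7,2],[9,1],[13,1],[17,0],[17,2],[20,1],[24,0],[24,2],[30,2],[33,0],[33,2],[41,0],[41,2],[45,1],[50,2],[55,0],[55,2],[61,0],[61,2],[65,1],[66,1],[67,1],[68,1],[72,0],[72,2],[73,2],[74,2]]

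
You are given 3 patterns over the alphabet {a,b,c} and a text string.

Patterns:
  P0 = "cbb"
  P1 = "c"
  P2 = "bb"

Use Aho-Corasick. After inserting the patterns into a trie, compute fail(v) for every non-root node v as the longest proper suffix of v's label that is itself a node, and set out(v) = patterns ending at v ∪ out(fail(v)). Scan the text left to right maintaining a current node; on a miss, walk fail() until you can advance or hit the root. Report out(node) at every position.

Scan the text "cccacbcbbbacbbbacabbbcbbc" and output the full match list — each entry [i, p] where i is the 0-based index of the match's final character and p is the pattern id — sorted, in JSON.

Build:
Trie nodes:
  0='ε' goto b→4 c→1
  1='c' goto b→2  [P1 ends]
  2='cb' goto b→3
  3='cbb' goto ·  [P0 ends]
  4='b' goto b→5
  5='bb' goto ·  [P2 ends]

BFS fail/out derivation:
  n1('c'): parent n0 fail=0; on 'c' 0 → fail=0;  out {1}∪∅={1}
  n4('b'): parent n0 fail=0; on 'b' 0 → fail=0;  out ∅∪∅=∅
  n2('cb'): parent n1 fail=0; on 'b' 0 → fail=4;  out ∅∪∅=∅
  n5('bb'): parent n4 fail=0; on 'b' 0 → fail=4;  out {2}∪∅={2}
  n3('cbb'): parent n2 fail=4; on 'b' 4 → fail=5;  out {0}∪{2}={0,2}

Text stream:
pos 0 'c': at 1  ** P1@[0:0]
pos 1 'c': at 1 (via fail)  ** P1@[1:1]
pos 2 'c': at 1 (via fail)  ** P1@[2:2]
pos 3 'a': at 0 (via fail)
pos 4 'c': at 1  ** P1@[4:4]
pos 5 'b': at 2
pos 6 'c': at 1 (via fail)  ** P1@[6:6]
pos 7 'b': at 2
pos 8 'b': at 3  ** P0@[6:8],P2@[7:8]
pos 9 'b': at 5 (via fail)  ** P2@[8:9]
pos 10 'a': at 0 (via fail)
pos 11 'c': at 1  ** P1@[11:11]
pos 12 'b': at 2
pos 13 'b': at 3  ** P0@[11:13],P2@[12:13]
pos 14 'b': at 5 (via fail)  ** P2@[13:14]
pos 15 'a': at 0 (via fail)
pos 16 'c': at 1  ** P1@[16:16]
pos 17 'a': at 0 (via fail)
pos 18 'b': at 4
pos 19 'b': at 5  ** P2@[18:19]
pos 20 'b': at 5 (via fail)  ** P2@[19:20]
pos 21 'c': at 1 (via fail)  ** P1@[21:21]
pos 22 'b': at 2
pos 23 'b': at 3  ** P0@[21:23],P2@[22:23]
pos 24 'c': at 1 (via fail)  ** P1@[24:24]

Result: [[0,1],[1,1],[2,1],[4,1],[6,1],[8,0],[8,2],[9,2],[11,1],[13,0],[13,2],[14,2],[16,1],[19,2],[20,2],[21,1],[23,0],[23,2],[24,1]]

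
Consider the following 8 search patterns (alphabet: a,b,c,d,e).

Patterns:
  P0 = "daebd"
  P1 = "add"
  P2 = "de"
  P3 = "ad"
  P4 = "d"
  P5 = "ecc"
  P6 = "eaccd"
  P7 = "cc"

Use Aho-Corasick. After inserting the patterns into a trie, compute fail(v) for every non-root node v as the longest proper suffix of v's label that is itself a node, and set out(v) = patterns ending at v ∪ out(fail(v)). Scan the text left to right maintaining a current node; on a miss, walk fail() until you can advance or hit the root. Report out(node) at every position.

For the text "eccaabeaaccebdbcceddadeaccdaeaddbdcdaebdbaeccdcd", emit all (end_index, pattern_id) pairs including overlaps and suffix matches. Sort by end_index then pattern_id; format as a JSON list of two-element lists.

Construct AC machine:
Trie nodes:
  n0 'ε': a→6 c→17 d→1 e→10
  n1 'd': a→2 e→9  [P4 ends]
  n2 'da': e→3
  n3 'dae': b→4
  n4 'daeb': d→5
  n5 'daebd': ·  [P0 ends]
  n6 'a': d→7
  n7 'ad': d→8  [P3 ends]
  n8 'add': ·  [P1 ends]
  n9 'de': ·  [P2 ends]
  n10 'e': a→13 c→11
  n11 'ec': c→12
  n12 'ecc': ·  [P5 ends]
  n13 'ea': c→14
  n14 'eac': c→15
  n15 'eacc': d→16
  n16 'eaccd': ·  [P6 ends]
  n17 'c': c→18
  n18 'cc': ·  [P7 ends]

BFS fail/out derivation:
  fail(1) 'd': from fail(0)=0 chase 'd': 0 ⇒ 0;  out={4}∪out(0)={4}
  fail(6) 'a': from fail(0)=0 chase 'a': 0 ⇒ 0;  out=∅∪out(0)=∅
  fail(10) 'e': from fail(0)=0 chase 'e': 0 ⇒ 0;  out=∅∪out(0)=∅
  fail(17) 'c': from fail(0)=0 chase 'c': 0 ⇒ 0;  out=∅∪out(0)=∅
  fail(2) 'da': from fail(1)=0 chase 'a': 0 ⇒ 6;  out=∅∪out(6)=∅
  fail(7) 'ad': from fail(6)=0 chase 'd': 0 ⇒ 1;  out={3}∪out(1)={3,4}
  fail(9) 'de': from fail(1)=0 chase 'e': 0 ⇒ 10;  out={2}∪out(10)={2}
  fail(11) 'ec': from fail(10)=0 chase 'c': 0 ⇒ 17;  out=∅∪out(17)=∅
  fail(13) 'ea': from fail(10)=0 chase 'a': 0 ⇒ 6;  out=∅∪out(6)=∅
  fail(18) 'cc': from fail(17)=0 chase 'c': 0 ⇒ 17;  out={7}∪out(17)={7}
  fail(3) 'dae': from fail(2)=6 chase 'e': 6→0 ⇒ 10;  out=∅∪out(10)=∅
  fail(8) 'add': from fail(7)=1 chase 'd': 1→0 ⇒ 1;  out={1}∪out(1)={1,4}
  fail(12) 'ecc': from fail(11)=17 chase 'c': 17 ⇒ 18;  out={5}∪out(18)={5,7}
  fail(14) 'eac': from fail(13)=6 chase 'c': 6→0 ⇒ 17;  out=∅∪out(17)=∅
  fail(4) 'daeb': from fail(3)=10 chase 'b': 10→0 ⇒ 0;  out=∅∪out(0)=∅
  fail(15) 'eacc': from fail(14)=17 chase 'c': 17 ⇒ 18;  out=∅∪out(18)={7}
  fail(5) 'daebd': from fail(4)=0 chase 'd': 0 ⇒ 1;  out={0}∪out(1)={0,4}
  fail(16) 'eaccd': from fail(15)=18 chase 'd': 18→17→0 ⇒ 1;  out={6}∪out(1)={4,6}

Text stream:
pos 0 'e': at 10
pos 1 'c': at 11
pos 2 'c': at 12  emit P5@[0:2],P7@[1:2]
pos 3 'a': at 6 ·f
pos 4 'a': at 6 ·f
pos 5 'b': at 0 ·f
pos 6 'e': at 10
pos 7 'a': at 13
pos 8 'a': at 6 ·f
pos 9 'c': at 17 ·f
pos 10 'c': at 18  emit P7@[9:10]
pos 11 'e': at 10 ·f
pos 12 'b': at 0 ·f
pos 13 'd': at 1  emit P4@[13:13]
pos 14 'b': at 0 ·f
pos 15 'c': at 17
pos 16 'c': at 18  emit P7@[15:16]
pos 17 'e': at 10 ·f
pos 18 'd': at 1 ·f  emit P4@[18:18]
pos 19 'd': at 1 ·f  emit P4@[19:19]
pos 20 'a': at 2
pos 21 'd': at 7 ·f  emit P3@[20:21],P4@[21:21]
pos 22 'e': at 9 ·f  emit P2@[21:22]
pos 23 'a': at 13 ·f
pos 24 'c': at 14
pos 25 'c': at 15  emit P7@[24:25]
pos 26 'd': at 16  emit P4@[26:26],P6@[22:26]
pos 27 'a': at 2 ·f
pos 28 'e': at 3
pos 29 'a': at 13 ·f
pos 30 'd': at 7 ·f  emit P3@[29:30],P4@[30:30]
pos 31 'd': at 8  emit P1@[29:31],P4@[31:31]
pos 32 'b': at 0 ·f
pos 33 'd': at 1  emit P4@[33:33]
pos 34 'c': at 17 ·f
pos 35 'd': at 1 ·f  emit P4@[35:35]
pos 36 'a': at 2
pos 37 'e': at 3
pos 38 'b': at 4
pos 39 'd': at 5  emit P0@[35:39],P4@[39:39]
pos 40 'b': at 0 ·f
pos 41 'a': at 6
pos 42 'e': at 10 ·f
pos 43 'c': at 11
pos 44 'c': at 12  emit P5@[42:44],P7@[43:44]
pos 45 'd': at 1 ·f  emit P4@[45:45]
pos 46 'c': at 17 ·f
pos 47 'd': at 1 ·f  emit P4@[47:47]

All matches (sorted): [[2,5],[2,7],[10,7],[13,4],[16,7],[18,4],[19,4],[21,3],[21,4],[22,2],[25,7],[26,4],[26,6],[30,3],[30,4],[31,1],[31,4],[33,4],[35,4],[39,0],[39,4],[44,5],[44,7],[45,4],[47,4]]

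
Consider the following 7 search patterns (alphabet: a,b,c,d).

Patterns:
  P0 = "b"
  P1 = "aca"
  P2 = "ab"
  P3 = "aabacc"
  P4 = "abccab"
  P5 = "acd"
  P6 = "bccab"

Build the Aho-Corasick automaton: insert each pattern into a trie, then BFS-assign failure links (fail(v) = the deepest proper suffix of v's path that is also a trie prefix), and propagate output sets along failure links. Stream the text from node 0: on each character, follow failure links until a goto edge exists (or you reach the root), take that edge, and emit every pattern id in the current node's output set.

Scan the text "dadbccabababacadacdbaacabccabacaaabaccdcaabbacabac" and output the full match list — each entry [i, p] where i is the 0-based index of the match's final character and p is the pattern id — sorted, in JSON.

Build automaton:
Trie nodes:
  0='ε' goto a→2 b→1
  1='b' goto c→16  ←P0
  2='a' goto a→6 b→5 c→3
  3='ac' goto a→4 d→15
  4='aca' goto ·  ←P1
  5='ab' goto c→11  ←P2
  6='aa' goto b→7
  7='aab' goto a→8
  8='aaba' goto c→9
  9='aabac' goto c→10
  10='aabacc' goto ·  ←P3
  11='abc' goto c→12
  12='abcc' goto a→13
  13='abcca' goto b→14
  14='abccab' goto ·  ←P4
  15='acd' goto ·  ←P5
  16='bc' goto c→17
  17='bcc' goto a→18
  18='bcca' goto b→19
  19='bccab' goto ·  ←P6

Failure links (BFS by depth):
  fail(1) 'b': from fail(0)=0 chase 'b': 0 ⇒ 0;  out={0}∪out(0)={0}
  fail(2) 'a': from fail(0)=0 chase 'a': 0 ⇒ 0;  out=∅∪out(0)=∅
  fail(3) 'ac': from fail(2)=0 chase 'c': 0 ⇒ 0;  out=∅∪out(0)=∅
  fail(5) 'ab': from fail(2)=0 chase 'b': 0 ⇒ 1;  out={2}∪out(1)={0,2}
  fail(6) 'aa': from fail(2)=0 chase 'a': 0 ⇒ 2;  out=∅∪out(2)=∅
  fail(16) 'bc': from fail(1)=0 chase 'c': 0 ⇒ 0;  out=∅∪out(0)=∅
  fail(4) 'aca': from fail(3)=0 chase 'a': 0 ⇒ 2;  out={1}∪out(2)={1}
  fail(7) 'aab': from fail(6)=2 chase 'b': 2 ⇒ 5;  out=∅∪out(5)={0,2}
  fail(11) 'abc': from fail(5)=1 chase 'c': 1 ⇒ 16;  out=∅∪out(16)=∅
  fail(15) 'acd': from fail(3)=0 chase 'd': 0 ⇒ 0;  out={5}∪out(0)={5}
  fail(17) 'bcc': from fail(16)=0 chase 'c': 0 ⇒ 0;  out=∅∪out(0)=∅
  fail(8) 'aaba': from fail(7)=5 chase 'a': 5→1→0 ⇒ 2;  out=∅∪out(2)=∅
  fail(12) 'abcc': from fail(11)=16 chase 'c': 16 ⇒ 17;  out=∅∪out(17)=∅
  fail(18) 'bcca': from fail(17)=0 chase 'a': 0 ⇒ 2;  out=∅∪out(2)=∅
  fail(9) 'aabac': from fail(8)=2 chase 'c': 2 ⇒ 3;  out=∅∪out(3)=∅
  fail(13) 'abcca': from fail(12)=17 chase 'a': 17 ⇒ 18;  out=∅∪out(18)=∅
  fail(19) 'bccab': from fail(18)=2 chase 'b': 2 ⇒ 5;  out={6}∪out(5)={0,2,6}
  fail(10) 'aabacc': from fail(9)=3 chase 'c': 3→0 ⇒ 0;  out={3}∪out(0)={3}
  fail(14) 'abccab': from fail(13)=18 chase 'b': 18 ⇒ 19;  out={4}∪out(19)={0,2,4,6}

Run:
[0] read 'd'  n0⇒n0
[1] read 'a'  n0⇒n2
[2] read 'd'  n2⇒n0 (fail-walked)
[3] read 'b'  n0⇒n1  ** P0@[3:3]
[4] read 'c'  n1⇒n16
[5] read 'c'  n16⇒n17
[6] read 'a'  n17⇒n18
[7] read 'b'  n18⇒n19  ** P0@[7:7],P2@[6:7],P6@[3:7]
[8] read 'a'  n19⇒n2 (fail-walked)
[9] read 'b'  n2⇒n5  ** P0@[9:9],P2@[8:9]
[10] read 'a'  n5⇒n2 (fail-walked)
[11] read 'b'  n2⇒n5  ** P0@[11:11],P2@[10:11]
[12] read 'a'  n5⇒n2 (fail-walked)
[13] read 'c'  n2⇒n3
[14] read 'a'  n3⇒n4  ** P1@[12:14]
[15] read 'd'  n4⇒n0 (fail-walked)
[16] read 'a'  n0⇒n2
[17] read 'c'  n2⇒n3
[18] read 'd'  n3⇒n15  ** P5@[16:18]
[19] read 'b'  n15⇒n1 (fail-walked)  ** P0@[19:19]
[20] read 'a'  n1⇒n2 (fail-walked)
[21] read 'a'  n2⇒n6
[22] read 'c'  n6⇒n3 (fail-walked)
[23] read 'a'  n3⇒n4  ** P1@[21:23]
[24] read 'b'  n4⇒n5 (fail-walked)  ** P0@[24:24],P2@[23:24]
[25] read 'c'  n5⇒n11
[26] read 'c'  n11⇒n12
[27] read 'a'  n12⇒n13
[28] read 'b'  n13⇒n14  ** P0@[28:28],P2@[27:28],P4@[23:28],P6@[24:28]
[29] read 'a'  n14⇒n2 (fail-walked)
[30] read 'c'  n2⇒n3
[31] read 'a'  n3⇒n4  ** P1@[29:31]
[32] read 'a'  n4⇒n6 (fail-walked)
[33] read 'a'  n6⇒n6 (fail-walked)
[34] read 'b'  n6⇒n7  ** P0@[34:34],P2@[33:34]
[35] read 'a'  n7⇒n8
[36] read 'c'  n8⇒n9
[37] read 'c'  n9⇒n10  ** P3@[32:37]
[38] read 'd'  n10⇒n0 (fail-walked)
[39] read 'c'  n0⇒n0
[40] read 'a'  n0⇒n2
[41] read 'a'  n2⇒n6
[42] read 'b'  n6⇒n7  ** P0@[42:42],P2@[41:42]
[43] read 'b'  n7⇒n1 (fail-walked)  ** P0@[43:43]
[44] read 'a'  n1⇒n2 (fail-walked)
[45] read 'c'  n2⇒n3
[46] read 'a'  n3⇒n4  ** P1@[44:46]
[47] read 'b'  n4⇒n5 (fail-walked)  ** P0@[47:47],P2@[46:47]
[48] read 'a'  n5⇒n2 (fail-walked)
[49] read 'c'  n2⇒n3

All matches (sorted): [[3,0],[7,0],[7,2],[7,6],[9,0],[9,2],[11,0],[11,2],[14,1],[18,5],[19,0],[23,1],[24,0],[24,2],[28,0],[28,2],[28,4],[28,6],[31,1],[34,0],[34,2],[37,3],[42,0],[42,2],[43,0],[46,1],[47,0],[47,2]]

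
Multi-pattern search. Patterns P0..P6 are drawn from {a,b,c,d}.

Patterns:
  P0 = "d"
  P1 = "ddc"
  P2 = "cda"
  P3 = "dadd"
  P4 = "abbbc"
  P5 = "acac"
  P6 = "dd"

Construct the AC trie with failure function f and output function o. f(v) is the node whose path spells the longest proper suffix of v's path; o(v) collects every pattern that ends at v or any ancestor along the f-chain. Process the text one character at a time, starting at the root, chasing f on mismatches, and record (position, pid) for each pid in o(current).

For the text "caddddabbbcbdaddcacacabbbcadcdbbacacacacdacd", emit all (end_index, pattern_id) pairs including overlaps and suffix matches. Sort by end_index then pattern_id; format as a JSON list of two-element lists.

Construct AC machine:
Trie (insert patterns):
  0='ε' goto a→10 c→4 d→1
  1='d' goto a→7 d→2  [P0 ends]
  2='dd' goto c→3  [P6 ends]
  3='ddc' goto ·  [P1 ends]
  4='c' goto d→5
  5='cd' goto a→6
  6='cda' goto ·  [P2 ends]
  7='da' goto d→8
  8='dad' goto d→9
  9='dadd' goto ·  [P3 ends]
  10='a' goto b→11 c→15
  11='ab' goto b→12
  12='abb' goto b→13
  13='abbb' goto c→14
  14='abbbc' goto ·  [P4 ends]
  15='ac' goto a→16
  16='aca' goto c→17
  17='acac' goto ·  [P5 ends]

BFS fail/out derivation:
  n1('d'): parent n0 fail=0; on 'd' 0 → fail=0;  out {0}∪∅={0}
  n4('c'): parent n0 fail=0; on 'c' 0 → fail=0;  out ∅∪∅=∅
  n10('a'): parent n0 fail=0; on 'a' 0 → fail=0;  out ∅∪∅=∅
  n2('dd'): parent n1 fail=0; on 'd' 0 → fail=1;  out {6}∪{0}={0,6}
  n5('cd'): parent n4 fail=0; on 'd' 0 → fail=1;  out ∅∪{0}={0}
  n7('da'): parent n1 fail=0; on 'a' 0 → fail=10;  out ∅∪∅=∅
  n11('ab'): parent n10 fail=0; on 'b' 0 → fail=0;  out ∅∪∅=∅
  n15('ac'): parent n10 fail=0; on 'c' 0 → fail=4;  out ∅∪∅=∅
  n3('ddc'): parent n2 fail=1; on 'c' 1→0 → fail=4;  out {1}∪∅={1}
  n6('cda'): parent n5 fail=1; on 'a' 1 → fail=7;  out {2}∪∅={2}
  n8('dad'): parent n7 fail=10; on 'd' 10→0 → fail=1;  out ∅∪{0}={0}
  n12('abb'): parent n11 fail=0; on 'b' 0 → fail=0;  out ∅∪∅=∅
  n16('aca'): parent n15 fail=4; on 'a' 4→0 → fail=10;  out ∅∪∅=∅
  n9('dadd'): parent n8 fail=1; on 'd' 1 → fail=2;  out {3}∪{0,6}={0,3,6}
  n13('abbb'): parent n12 fail=0; on 'b' 0 → fail=0;  out ∅∪∅=∅
  n17('acac'): parent n16 fail=10; on 'c' 10 → fail=15;  out {5}∪∅={5}
  n14('abbbc'): parent n13 fail=0; on 'c' 0 → fail=4;  out {4}∪∅={4}

Scan:
[0] read 'c'  n0⇒n4
[1] read 'a'  n4⇒n10 ·f
[2] read 'd'  n10⇒n1 ·f  emit P0@[2:2]
[3] read 'd'  n1⇒n2  emit P0@[3:3],P6@[2:3]
[4] read 'd'  n2⇒n2 ·f  emit P0@[4:4],P6@[3:4]
[5] read 'd'  n2⇒n2 ·f  emit P0@[5:5],P6@[4:5]
[6] read 'a'  n2⇒n7 ·f
[7] read 'b'  n7⇒n11 ·f
[8] read 'b'  n11⇒n12
[9] read 'b'  n12⇒n13
[10] read 'c'  n13⇒n14  emit P4@[6:10]
[11] read 'b'  n14⇒n0 ·f
[12] read 'd'  n0⇒n1  emit P0@[12:12]
[13] read 'a'  n1⇒n7
[14] read 'd'  n7⇒n8  emit P0@[14:14]
[15] read 'd'  n8⇒n9  emit P0@[15:15],P3@[12:15],P6@[14:15]
[16] read 'c'  n9⇒n3 ·f  emit P1@[14:16]
[17] read 'a'  n3⇒n10 ·f
[18] read 'c'  n10⇒n15
[19] read 'a'  n15⇒n16
[20] read 'c'  n16⇒n17  emit P5@[17:20]
[21] read 'a'  n17⇒n16 ·f
[22] read 'b'  n16⇒n11 ·f
[23] read 'b'  n11⇒n12
[24] read 'b'  n12⇒n13
[25] read 'c'  n13⇒n14  emit P4@[21:25]
[26] read 'a'  n14⇒n10 ·f
[27] read 'd'  n10⇒n1 ·f  emit P0@[27:27]
[28] read 'c'  n1⇒n4 ·f
[29] read 'd'  n4⇒n5  emit P0@[29:29]
[30] read 'b'  n5⇒n0 ·f
[31] read 'b'  n0⇒n0
[32] read 'a'  n0⇒n10
[33] read 'c'  n10⇒n15
[34] read 'a'  n15⇒n16
[35] read 'c'  n16⇒n17  emit P5@[32:35]
[36] read 'a'  n17⇒n16 ·f
[37] read 'c'  n16⇒n17  emit P5@[34:37]
[38] read 'a'  n17⇒n16 ·f
[39] read 'c'  n16⇒n17  emit P5@[36:39]
[40] read 'd'  n17⇒n5 ·f  emit P0@[40:40]
[41] read 'a'  n5⇒n6  emit P2@[39:41]
[42] read 'c'  n6⇒n15 ·f
[43] read 'd'  n15⇒n5 ·f  emit P0@[43:43]

Matches: [[2,0],[3,0],[3,6],[4,0],[4,6],[5,0],[5,6],[10,4],[12,0],[14,0],[15,0],[15,3],[15,6],[16,1],[20,5],[25,4],[27,0],[29,0],[35,5],[37,5],[39,5],[40,0],[41,2],[43,0]]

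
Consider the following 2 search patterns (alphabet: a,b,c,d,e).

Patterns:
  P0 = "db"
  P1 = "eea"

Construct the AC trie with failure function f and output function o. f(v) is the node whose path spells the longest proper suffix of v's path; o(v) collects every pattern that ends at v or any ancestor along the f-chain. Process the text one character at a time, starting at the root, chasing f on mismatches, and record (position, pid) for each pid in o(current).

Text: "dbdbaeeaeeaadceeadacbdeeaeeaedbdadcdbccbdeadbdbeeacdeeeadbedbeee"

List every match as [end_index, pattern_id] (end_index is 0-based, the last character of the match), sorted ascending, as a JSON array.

Build:
Trie nodes:
  0='ε' goto d→1 e→3
  1='d' goto b→2
  2='db' goto ·  [P0 ends]
  3='e' goto e→4
  4='ee' goto a→5
  5='eea' goto ·  [P1 ends]

Failure links (BFS by depth):
  fail(1) 'd': from fail(0)=0 chase 'd': 0 ⇒ 0;  out=∅∪out(0)=∅
  fail(3) 'e': from fail(0)=0 chase 'e': 0 ⇒ 0;  out=∅∪out(0)=∅
  fail(2) 'db': from fail(1)=0 chase 'b': 0 ⇒ 0;  out={0}∪out(0)={0}
  fail(4) 'ee': from fail(3)=0 chase 'e': 0 ⇒ 3;  out=∅∪out(3)=∅
  fail(5) 'eea': from fail(4)=3 chase 'a': 3→0 ⇒ 0;  out={1}∪out(0)={1}

Scan:
pos 0 'd': at 1
pos 1 'b': at 2  → match P0@[0:1]
pos 2 'd': at 1 (via fail)
pos 3 'b': at 2  → match P0@[2:3]
pos 4 'a': at 0 (via fail)
pos 5 'e': at 3
pos 6 'e': at 4
pos 7 'a': at 5  → match P1@[5:7]
pos 8 'e': at 3 (via fail)
pos 9 'e': at 4
pos 10 'a': at 5  → match P1@[8:10]
pos 11 'a': at 0 (via fail)
pos 12 'd': at 1
pos 13 'c': at 0 (via fail)
pos 14 'e': at 3
pos 15 'e': at 4
pos 16 'a': at 5  → match P1@[14:16]
pos 17 'd': at 1 (via fail)
pos 18 'a': at 0 (via fail)
pos 19 'c': at 0
pos 20 'b': at 0
pos 21 'd': at 1
pos 22 'e': at 3 (via fail)
pos 23 'e': at 4
pos 24 'a': at 5  → match P1@[22:24]
pos 25 'e': at 3 (via fail)
pos 26 'e': at 4
pos 27 'a': at 5  → match P1@[25:27]
pos 28 'e': at 3 (via fail)
pos 29 'd': at 1 (via fail)
pos 30 'b': at 2  → match P0@[29:30]
pos 31 'd': at 1 (via fail)
pos 32 'a': at 0 (via fail)
pos 33 'd': at 1
pos 34 'c': at 0 (via fail)
pos 35 'd': at 1
pos 36 'b': at 2  → match P0@[35:36]
pos 37 'c': at 0 (via fail)
pos 38 'c': at 0
pos 39 'b': at 0
pos 40 'd': at 1
pos 41 'e': at 3 (via fail)
pos 42 'a': at 0 (via fail)
pos 43 'd': at 1
pos 44 'b': at 2  → match P0@[43:44]
pos 45 'd': at 1 (via fail)
pos 46 'b': at 2  → match P0@[45:46]
pos 47 'e': at 3 (via fail)
pos 48 'e': at 4
pos 49 'a': at 5  → match P1@[47:49]
pos 50 'c': at 0 (via fail)
pos 51 'd': at 1
pos 52 'e': at 3 (via fail)
pos 53 'e': at 4
pos 54 'e': at 4 (via fail)
pos 55 'a': at 5  → match P1@[53:55]
pos 56 'd': at 1 (via fail)
pos 57 'b': at 2  → match P0@[56:57]
pos 58 'e': at 3 (via fail)
pos 59 'd': at 1 (via fail)
pos 60 'b': at 2  → match P0@[59:60]
pos 61 'e': at 3 (via fail)
pos 62 'e': at 4
pos 63 'e': at 4 (via fail)

Matches: [[1,0],[3,0],[7,1],[10,1],[16,1],[24,1],[27,1],[30,0],[36,0],[44,0],[46,0],[49,1],[55,1],[57,0],[60,0]]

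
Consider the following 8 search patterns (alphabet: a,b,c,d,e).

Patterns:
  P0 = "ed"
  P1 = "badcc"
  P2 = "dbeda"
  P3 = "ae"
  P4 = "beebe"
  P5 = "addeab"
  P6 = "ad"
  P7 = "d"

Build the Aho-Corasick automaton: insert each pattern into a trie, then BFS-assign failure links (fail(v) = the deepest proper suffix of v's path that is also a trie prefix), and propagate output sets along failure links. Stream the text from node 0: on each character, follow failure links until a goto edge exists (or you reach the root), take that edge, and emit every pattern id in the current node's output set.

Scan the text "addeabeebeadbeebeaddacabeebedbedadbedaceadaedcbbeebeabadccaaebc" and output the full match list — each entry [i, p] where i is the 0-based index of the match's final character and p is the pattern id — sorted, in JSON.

Build:
Trie (insert patterns):
  n0 'ε': a→13 b→3 d→8 e→1
  n1 'e': d→2
  n2 'ed': ·  [P0 ends]
  n3 'b': a→4 e→15
  n4 'ba': d→5
  n5 'bad': c→6
  n6 'badc': c→7
  n7 'badcc': ·  [P1 ends]
  n8 'd': b→9  [P7 ends]
  n9 'db': e→10
  n10 'dbe': d→11
  n11 'dbed': a→12
  n12 'dbeda': ·  [P2 ends]
  n13 'a': d→19 e→14
  n14 'ae': ·  [P3 ends]
  n15 'be': e→16
  n16 'bee': b→17
  n17 'beeb': e→18
  n18 'beebe': ·  [P4 ends]
  n19 'ad': d→20  [P6 ends]
  n20 'add': e→21
  n21 'adde': a→22
  n22 'addea': b→23
  n23 'addeab': ·  [P5 ends]

BFS fail/out derivation:
  n1('e'): parent n0 fail=0; on 'e' 0 → fail=0;  out ∅∪∅=∅
  n3('b'): parent n0 fail=0; on 'b' 0 → fail=0;  out ∅∪∅=∅
  n8('d'): parent n0 fail=0; on 'd' 0 → fail=0;  out {7}∪∅={7}
  n13('a'): parent n0 fail=0; on 'a' 0 → fail=0;  out ∅∪∅=∅
  n2('ed'): parent n1 fail=0; on 'd' 0 → fail=8;  out {0}∪{7}={0,7}
  n4('ba'): parent n3 fail=0; on 'a' 0 → fail=13;  out ∅∪∅=∅
  n9('db'): parent n8 fail=0; on 'b' 0 → fail=3;  out ∅∪∅=∅
  n14('ae'): parent n13 fail=0; on 'e' 0 → fail=1;  out {3}∪∅={3}
  n15('be'): parent n3 fail=0; on 'e' 0 → fail=1;  out ∅∪∅=∅
  n19('ad'): parent n13 fail=0; on 'd' 0 → fail=8;  out {6}∪{7}={6,7}
  n5('bad'): parent n4 fail=13; on 'd' 13 → fail=19;  out ∅∪{6,7}={6,7}
  n10('dbe'): parent n9 fail=3; on 'e' 3 → fail=15;  out ∅∪∅=∅
  n16('bee'): parent n15 fail=1; on 'e' 1→0 → fail=1;  out ∅∪∅=∅
  n20('add'): parent n19 fail=8; on 'd' 8→0 → fail=8;  out ∅∪{7}={7}
  n6('badc'): parent n5 fail=19; on 'c' 19→8→0 → fail=0;  out ∅∪∅=∅
  n11('dbed'): parent n10 fail=15; on 'd' 15→1 → fail=2;  out ∅∪{0,7}={0,7}
  n17('beeb'): parent n16 fail=1; on 'b' 1→0 → fail=3;  out ∅∪∅=∅
  n21('adde'): parent n20 fail=8; on 'e' 8→0 → fail=1;  out ∅∪∅=∅
  n7('badcc'): parent n6 fail=0; on 'c' 0 → fail=0;  out {1}∪∅={1}
  n12('dbeda'): parent n11 fail=2; on 'a' 2→8→0 → fail=13;  out {2}∪∅={2}
  n18('beebe'): parent n17 fail=3; on 'e' 3 → fail=15;  out {4}∪∅={4}
  n22('addea'): parent n21 fail=1; on 'a' 1→0 → fail=13;  out ∅∪∅=∅
  n23('addeab'): parent n22 fail=13; on 'b' 13→0 → fail=3;  out {5}∪∅={5}

Scan:
[0] read 'a'  n0⇒n13
[1] read 'd'  n13⇒n19  emit P6@[0:1],P7@[1:1]
[2] read 'd'  n19⇒n20  emit P7@[2:2]
[3] read 'e'  n20⇒n21
[4] read 'a'  n21⇒n22
[5] read 'b'  n22⇒n23  emit P5@[0:5]
[6] read 'e'  n23⇒n15 (via fail)
[7] read 'e'  n15⇒n16
[8] read 'b'  n16⇒n17
[9] read 'e'  n17⇒n18  emit P4@[5:9]
[10] read 'a'  n18⇒n13 (via fail)
[11] read 'd'  n13⇒n19  emit P6@[10:11],P7@[11:11]
[12] read 'b'  n19⇒n9 (via fail)
[13] read 'e'  n9⇒n10
[14] read 'e'  n10⇒n16 (via fail)
[15] read 'b'  n16⇒n17
[16] read 'e'  n17⇒n18  emit P4@[12:16]
[17] read 'a'  n18⇒n13 (via fail)
[18] read 'd'  n13⇒n19  emit P6@[17:18],P7@[18:18]
[19] read 'd'  n19⇒n20  emit P7@[19:19]
[20] read 'a'  n20⇒n13 (via fail)
[21] read 'c'  n13⇒n0 (via fail)
[22] read 'a'  n0⇒n13
[23] read 'b'  n13⇒n3 (via fail)
[24] read 'e'  n3⇒n15
[25] read 'e'  n15⇒n16
[26] read 'b'  n16⇒n17
[27] read 'e'  n17⇒n18  emit P4@[23:27]
[28] read 'd'  n18⇒n2 (via fail)  emit P0@[27:28],P7@[28:28]
[29] read 'b'  n2⇒n9 (via fail)
[30] read 'e'  n9⇒n10
[31] read 'd'  n10⇒n11  emit P0@[30:31],P7@[31:31]
[32] read 'a'  n11⇒n12  emit P2@[28:32]
[33] read 'd'  n12⇒n19 (via fail)  emit P6@[32:33],P7@[33:33]
[34] read 'b'  n19⇒n9 (via fail)
[35] read 'e'  n9⇒n10
[36] read 'd'  n10⇒n11  emit P0@[35:36],P7@[36:36]
[37] read 'a'  n11⇒n12  emit P2@[33:37]
[38] read 'c'  n12⇒n0 (via fail)
[39] read 'e'  n0⇒n1
[40] read 'a'  n1⇒n13 (via fail)
[41] read 'd'  n13⇒n19  emit P6@[40:41],P7@[41:41]
[42] read 'a'  n19⇒n13 (via fail)
[43] read 'e'  n13⇒n14  emit P3@[42:43]
[44] read 'd'  n14⇒n2 (via fail)  emit P0@[43:44],P7@[44:44]
[45] read 'c'  n2⇒n0 (via fail)
[46] read 'b'  n0⇒n3
[47] read 'b'  n3⇒n3 (via fail)
[48] read 'e'  n3⇒n15
[49] read 'e'  n15⇒n16
[50] read 'b'  n16⇒n17
[51] read 'e'  n17⇒n18  emit P4@[47:51]
[52] read 'a'  n18⇒n13 (via fail)
[53] read 'b'  n13⇒n3 (via fail)
[54] read 'a'  n3⇒n4
[55] read 'd'  n4⇒n5  emit P6@[54:55],P7@[55:55]
[56] read 'c'  n5⇒n6
[57] read 'c'  n6⇒n7  emit P1@[53:57]
[58] read 'a'  n7⇒n13 (via fail)
[59] read 'a'  n13⇒n13 (via fail)
[60] read 'e'  n13⇒n14  emit P3@[59:60]
[61] read 'b'  n14⇒n3 (via fail)
[62] read 'c'  n3⇒n0 (via fail)

Result: [[1,6],[1,7],[2,7],[5,5],[9,4],[11,6],[11,7],[16,4],[18,6],[18,7],[19,7],[27,4],[28,0],[28,7],[31,0],[31,7],[32,2],[33,6],[33,7],[36,0],[36,7],[37,2],[41,6],[41,7],[43,3],[44,0],[44,7],[51,4],[55,6],[55,7],[57,1],[60,3]]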